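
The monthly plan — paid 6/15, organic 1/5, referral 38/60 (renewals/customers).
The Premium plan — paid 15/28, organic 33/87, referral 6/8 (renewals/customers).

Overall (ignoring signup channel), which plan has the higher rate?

Paid: the monthly plan 6/15 = 40.0%, the Premium plan 15/28 = 53.6% → the Premium plan
Organic: the monthly plan 1/5 = 20.0%, the Premium plan 33/87 = 37.9% → the Premium plan
Referral: the monthly plan 38/60 = 63.3%, the Premium plan 6/8 = 75.0% → the Premium plan
Overall: the monthly plan 45/80 = 56.2%, the Premium plan 54/123 = 43.9% → the monthly plan
(The Premium plan wins every signup group but the monthly plan wins overall — the Premium plan's customers skew toward the low-rate organic group.)

the monthly plan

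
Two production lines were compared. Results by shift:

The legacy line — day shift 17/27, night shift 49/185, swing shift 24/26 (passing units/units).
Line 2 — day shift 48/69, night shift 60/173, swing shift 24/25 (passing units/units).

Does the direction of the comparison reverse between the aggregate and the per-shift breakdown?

No

Day shift: the legacy line 17/27 = 63.0%, Line 2 48/69 = 69.6% → Line 2
Night shift: the legacy line 49/185 = 26.5%, Line 2 60/173 = 34.7% → Line 2
Swing shift: the legacy line 24/26 = 92.3%, Line 2 24/25 = 96.0% → Line 2
Overall: the legacy line 90/238 = 37.8%, Line 2 132/267 = 49.4% → Line 2
Line 2 wins overall and in every shift group — no reversal.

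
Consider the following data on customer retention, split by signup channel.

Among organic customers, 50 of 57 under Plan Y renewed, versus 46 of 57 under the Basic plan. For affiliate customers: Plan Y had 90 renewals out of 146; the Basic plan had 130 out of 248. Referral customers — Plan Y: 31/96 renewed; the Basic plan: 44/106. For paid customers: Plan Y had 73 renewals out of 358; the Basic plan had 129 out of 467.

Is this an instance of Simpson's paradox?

No

Organic: Plan Y 50/57 = 87.7%, the Basic plan 46/57 = 80.7% → Plan Y
Affiliate: Plan Y 90/146 = 61.6%, the Basic plan 130/248 = 52.4% → Plan Y
Referral: Plan Y 31/96 = 32.3%, the Basic plan 44/106 = 41.5% → the Basic plan
Paid: Plan Y 73/358 = 20.4%, the Basic plan 129/467 = 27.6% → the Basic plan
Overall: Plan Y 244/657 = 37.1%, the Basic plan 349/878 = 39.7% → the Basic plan
Neither sweeps: Plan Y wins 2 of 4 groups, the Basic plan wins 2. The Basic plan wins overall but not every group — no Simpson reversal.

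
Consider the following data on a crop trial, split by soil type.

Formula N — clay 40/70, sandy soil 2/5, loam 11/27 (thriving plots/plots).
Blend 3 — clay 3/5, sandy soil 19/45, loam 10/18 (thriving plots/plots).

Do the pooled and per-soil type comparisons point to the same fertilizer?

Clay: Formula N 40/70 = 57.1%, Blend 3 3/5 = 60.0% → Blend 3
Sandy soil: Formula N 2/5 = 40.0%, Blend 3 19/45 = 42.2% → Blend 3
Loam: Formula N 11/27 = 40.7%, Blend 3 10/18 = 55.6% → Blend 3
Overall: Formula N 53/102 = 52.0%, Blend 3 32/68 = 47.1% → Formula N
Blend 3 wins each soil group but Formula N wins overall — the comparison reverses. Blend 3's plots skew toward sandy soil, which has a lower base rate.

No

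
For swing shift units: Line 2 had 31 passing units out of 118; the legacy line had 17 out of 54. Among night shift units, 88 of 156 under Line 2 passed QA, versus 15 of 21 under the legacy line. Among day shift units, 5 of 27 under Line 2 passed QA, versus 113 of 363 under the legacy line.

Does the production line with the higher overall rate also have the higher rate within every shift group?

No

Swing shift: Line 2 31/118 = 26.3%, the legacy line 17/54 = 31.5% → the legacy line
Night shift: Line 2 88/156 = 56.4%, the legacy line 15/21 = 71.4% → the legacy line
Day shift: Line 2 5/27 = 18.5%, the legacy line 113/363 = 31.1% → the legacy line
Overall: Line 2 124/301 = 41.2%, the legacy line 145/438 = 33.1% → Line 2
The legacy line wins each shift group but Line 2 wins overall — the comparison reverses. The legacy line's units skew toward day shift, which has a lower base rate.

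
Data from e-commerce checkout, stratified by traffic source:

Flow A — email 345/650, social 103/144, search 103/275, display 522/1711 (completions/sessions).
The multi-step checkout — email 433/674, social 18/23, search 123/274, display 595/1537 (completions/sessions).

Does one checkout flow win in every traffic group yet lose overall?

No

Email: Flow A 345/650 = 53.1%, the multi-step checkout 433/674 = 64.2% → the multi-step checkout
Social: Flow A 103/144 = 71.5%, the multi-step checkout 18/23 = 78.3% → the multi-step checkout
Search: Flow A 103/275 = 37.5%, the multi-step checkout 123/274 = 44.9% → the multi-step checkout
Display: Flow A 522/1711 = 30.5%, the multi-step checkout 595/1537 = 38.7% → the multi-step checkout
Overall: Flow A 1073/2780 = 38.6%, the multi-step checkout 1169/2508 = 46.6% → the multi-step checkout
The multi-step checkout wins overall and in every traffic group — no reversal.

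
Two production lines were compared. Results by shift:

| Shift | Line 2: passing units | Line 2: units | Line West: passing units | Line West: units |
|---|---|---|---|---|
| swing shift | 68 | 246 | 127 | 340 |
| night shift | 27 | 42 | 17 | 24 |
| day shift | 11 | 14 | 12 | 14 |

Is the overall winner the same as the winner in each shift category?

Swing shift: Line 2 68/246 = 27.6%, Line West 127/340 = 37.4% → Line West
Night shift: Line 2 27/42 = 64.3%, Line West 17/24 = 70.8% → Line West
Day shift: Line 2 11/14 = 78.6%, Line West 12/14 = 85.7% → Line West
Overall: Line 2 106/302 = 35.1%, Line West 156/378 = 41.3% → Line West
Line West wins overall and in every shift group — no reversal.

Yes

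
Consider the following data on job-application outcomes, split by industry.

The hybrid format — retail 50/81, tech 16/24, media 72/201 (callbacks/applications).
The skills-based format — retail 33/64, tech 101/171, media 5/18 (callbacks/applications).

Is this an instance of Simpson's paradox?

Yes

Retail: the hybrid format 50/81 = 61.7%, the skills-based format 33/64 = 51.6% → the hybrid format
Tech: the hybrid format 16/24 = 66.7%, the skills-based format 101/171 = 59.1% → the hybrid format
Media: the hybrid format 72/201 = 35.8%, the skills-based format 5/18 = 27.8% → the hybrid format
Overall: the hybrid format 138/306 = 45.1%, the skills-based format 139/253 = 54.9% → the skills-based format
The hybrid format wins each industry group but the skills-based format wins overall — the comparison reverses. The hybrid format's applications skew toward media, which has a lower base rate.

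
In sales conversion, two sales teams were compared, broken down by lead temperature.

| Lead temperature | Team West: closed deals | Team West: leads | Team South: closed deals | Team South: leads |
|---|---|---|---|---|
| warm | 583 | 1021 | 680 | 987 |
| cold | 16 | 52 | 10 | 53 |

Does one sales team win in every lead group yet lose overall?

Warm: Team West 583/1021 = 57.1%, Team South 680/987 = 68.9% → Team South
Cold: Team West 16/52 = 30.8%, Team South 10/53 = 18.9% → Team West
Overall: Team West 599/1073 = 55.8%, Team South 690/1040 = 66.3% → Team South
Neither sweeps: Team West wins 1 of 2 groups, Team South wins 1. Team South wins overall but not every group — no Simpson reversal.

No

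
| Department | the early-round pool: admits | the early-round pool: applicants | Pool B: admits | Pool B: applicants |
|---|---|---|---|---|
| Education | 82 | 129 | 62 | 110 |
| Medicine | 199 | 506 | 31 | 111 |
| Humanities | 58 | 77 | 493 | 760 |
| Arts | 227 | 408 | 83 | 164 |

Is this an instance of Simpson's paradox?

Education: the early-round pool 82/129 = 63.6%, Pool B 62/110 = 56.4% → the early-round pool
Medicine: the early-round pool 199/506 = 39.3%, Pool B 31/111 = 27.9% → the early-round pool
Humanities: the early-round pool 58/77 = 75.3%, Pool B 493/760 = 64.9% → the early-round pool
Arts: the early-round pool 227/408 = 55.6%, Pool B 83/164 = 50.6% → the early-round pool
Overall: the early-round pool 566/1120 = 50.5%, Pool B 669/1145 = 58.4% → Pool B
The early-round pool wins each department group but Pool B wins overall — the comparison reverses. The early-round pool's applicants skew toward Medicine, which has a lower base rate.

Yes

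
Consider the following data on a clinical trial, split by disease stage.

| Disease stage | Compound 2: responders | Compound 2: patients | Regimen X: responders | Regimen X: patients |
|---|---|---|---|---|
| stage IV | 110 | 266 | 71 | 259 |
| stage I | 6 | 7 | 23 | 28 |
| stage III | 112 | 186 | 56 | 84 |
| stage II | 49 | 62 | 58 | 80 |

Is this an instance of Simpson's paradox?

No

Stage IV: Compound 2 110/266 = 41.4%, Regimen X 71/259 = 27.4% → Compound 2
Stage I: Compound 2 6/7 = 85.7%, Regimen X 23/28 = 82.1% → Compound 2
Stage III: Compound 2 112/186 = 60.2%, Regimen X 56/84 = 66.7% → Regimen X
Stage II: Compound 2 49/62 = 79.0%, Regimen X 58/80 = 72.5% → Compound 2
Overall: Compound 2 277/521 = 53.2%, Regimen X 208/451 = 46.1% → Compound 2
Neither sweeps: Compound 2 wins 3 of 4 groups, Regimen X wins 1. Compound 2 wins overall but not every group — no Simpson reversal.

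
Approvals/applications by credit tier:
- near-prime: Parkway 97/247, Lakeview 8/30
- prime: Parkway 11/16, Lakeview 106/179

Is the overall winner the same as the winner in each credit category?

Near-prime: Parkway 97/247 = 39.3%, Lakeview 8/30 = 26.7% → Parkway
Prime: Parkway 11/16 = 68.8%, Lakeview 106/179 = 59.2% → Parkway
Overall: Parkway 108/263 = 41.1%, Lakeview 114/209 = 54.5% → Lakeview
Parkway wins each credit group but Lakeview wins overall — the comparison reverses. Parkway's applications skew toward near-prime, which has a lower base rate.

No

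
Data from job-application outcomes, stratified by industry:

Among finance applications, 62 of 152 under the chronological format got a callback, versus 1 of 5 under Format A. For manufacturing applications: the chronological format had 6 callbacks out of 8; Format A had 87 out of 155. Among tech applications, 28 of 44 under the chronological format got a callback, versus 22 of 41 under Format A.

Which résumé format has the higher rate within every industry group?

Finance: the chronological format 62/152 = 40.8%, Format A 1/5 = 20.0% → the chronological format
Manufacturing: the chronological format 6/8 = 75.0%, Format A 87/155 = 56.1% → the chronological format
Tech: the chronological format 28/44 = 63.6%, Format A 22/41 = 53.7% → the chronological format
The chronological format has the higher rate in all 3 groups.

the chronological format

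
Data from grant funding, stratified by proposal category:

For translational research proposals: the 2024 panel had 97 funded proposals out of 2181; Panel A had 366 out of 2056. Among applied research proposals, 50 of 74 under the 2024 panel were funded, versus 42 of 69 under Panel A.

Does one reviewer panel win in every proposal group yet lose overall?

Translational research: the 2024 panel 97/2181 = 4.4%, Panel A 366/2056 = 17.8% → Panel A
Applied research: the 2024 panel 50/74 = 67.6%, Panel A 42/69 = 60.9% → the 2024 panel
Overall: the 2024 panel 147/2255 = 6.5%, Panel A 408/2125 = 19.2% → Panel A
Neither sweeps: the 2024 panel wins 1 of 2 groups, Panel A wins 1. Panel A wins overall but not every group — no Simpson reversal.

No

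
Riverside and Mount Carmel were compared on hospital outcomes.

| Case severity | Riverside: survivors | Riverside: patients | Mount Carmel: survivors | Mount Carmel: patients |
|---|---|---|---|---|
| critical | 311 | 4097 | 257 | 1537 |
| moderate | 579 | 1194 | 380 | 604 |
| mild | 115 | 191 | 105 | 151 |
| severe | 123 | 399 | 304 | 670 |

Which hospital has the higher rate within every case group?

Critical: Riverside 311/4097 = 7.6%, Mount Carmel 257/1537 = 16.7% → Mount Carmel
Moderate: Riverside 579/1194 = 48.5%, Mount Carmel 380/604 = 62.9% → Mount Carmel
Mild: Riverside 115/191 = 60.2%, Mount Carmel 105/151 = 69.5% → Mount Carmel
Severe: Riverside 123/399 = 30.8%, Mount Carmel 304/670 = 45.4% → Mount Carmel
Mount Carmel has the higher rate in all 4 groups.

Mount Carmel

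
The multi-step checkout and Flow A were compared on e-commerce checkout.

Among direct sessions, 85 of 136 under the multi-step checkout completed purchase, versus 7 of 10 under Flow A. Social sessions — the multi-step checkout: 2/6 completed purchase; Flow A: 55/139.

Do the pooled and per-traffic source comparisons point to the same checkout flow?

No

Direct: the multi-step checkout 85/136 = 62.5%, Flow A 7/10 = 70.0% → Flow A
Social: the multi-step checkout 2/6 = 33.3%, Flow A 55/139 = 39.6% → Flow A
Overall: the multi-step checkout 87/142 = 61.3%, Flow A 62/149 = 41.6% → the multi-step checkout
Flow A wins each traffic group but the multi-step checkout wins overall — the comparison reverses. Flow A's sessions skew toward social, which has a lower base rate.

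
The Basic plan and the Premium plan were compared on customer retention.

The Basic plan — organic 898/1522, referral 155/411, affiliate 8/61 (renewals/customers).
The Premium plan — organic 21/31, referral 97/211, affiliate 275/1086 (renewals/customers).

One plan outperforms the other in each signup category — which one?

the Premium plan

Organic: the Basic plan 898/1522 = 59.0%, the Premium plan 21/31 = 67.7% → the Premium plan
Referral: the Basic plan 155/411 = 37.7%, the Premium plan 97/211 = 46.0% → the Premium plan
Affiliate: the Basic plan 8/61 = 13.1%, the Premium plan 275/1086 = 25.3% → the Premium plan
The Premium plan has the higher rate in all 3 groups.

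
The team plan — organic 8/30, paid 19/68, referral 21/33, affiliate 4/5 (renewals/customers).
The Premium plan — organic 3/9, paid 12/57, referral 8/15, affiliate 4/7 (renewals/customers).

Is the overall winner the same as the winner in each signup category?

Organic: the team plan 8/30 = 26.7%, the Premium plan 3/9 = 33.3% → the Premium plan
Paid: the team plan 19/68 = 27.9%, the Premium plan 12/57 = 21.1% → the team plan
Referral: the team plan 21/33 = 63.6%, the Premium plan 8/15 = 53.3% → the team plan
Affiliate: the team plan 4/5 = 80.0%, the Premium plan 4/7 = 57.1% → the team plan
Overall: the team plan 52/136 = 38.2%, the Premium plan 27/88 = 30.7% → the team plan
Neither sweeps: the team plan wins 3 of 4 groups, the Premium plan wins 1. The team plan wins overall but not every group — no Simpson reversal.

No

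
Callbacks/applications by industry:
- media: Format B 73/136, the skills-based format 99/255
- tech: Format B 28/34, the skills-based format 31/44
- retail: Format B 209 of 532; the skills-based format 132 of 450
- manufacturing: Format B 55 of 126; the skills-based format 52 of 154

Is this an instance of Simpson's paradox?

Media: Format B 73/136 = 53.7%, the skills-based format 99/255 = 38.8% → Format B
Tech: Format B 28/34 = 82.4%, the skills-based format 31/44 = 70.5% → Format B
Retail: Format B 209/532 = 39.3%, the skills-based format 132/450 = 29.3% → Format B
Manufacturing: Format B 55/126 = 43.7%, the skills-based format 52/154 = 33.8% → Format B
Overall: Format B 365/828 = 44.1%, the skills-based format 314/903 = 34.8% → Format B
Format B wins overall and in every industry group — no reversal.

No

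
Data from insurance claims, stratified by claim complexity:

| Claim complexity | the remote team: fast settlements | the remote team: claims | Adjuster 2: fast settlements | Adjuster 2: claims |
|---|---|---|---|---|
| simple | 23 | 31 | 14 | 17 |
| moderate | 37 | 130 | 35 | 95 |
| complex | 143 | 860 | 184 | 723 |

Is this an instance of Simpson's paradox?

No

Simple: the remote team 23/31 = 74.2%, Adjuster 2 14/17 = 82.4% → Adjuster 2
Moderate: the remote team 37/130 = 28.5%, Adjuster 2 35/95 = 36.8% → Adjuster 2
Complex: the remote team 143/860 = 16.6%, Adjuster 2 184/723 = 25.4% → Adjuster 2
Overall: the remote team 203/1021 = 19.9%, Adjuster 2 233/835 = 27.9% → Adjuster 2
Adjuster 2 wins overall and in every claim group — no reversal.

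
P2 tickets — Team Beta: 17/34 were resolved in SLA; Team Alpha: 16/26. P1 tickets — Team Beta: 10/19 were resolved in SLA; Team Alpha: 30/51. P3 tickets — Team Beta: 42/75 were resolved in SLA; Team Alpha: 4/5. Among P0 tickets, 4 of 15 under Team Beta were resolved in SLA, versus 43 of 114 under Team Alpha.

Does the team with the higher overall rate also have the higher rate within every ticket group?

No

P2: Team Beta 17/34 = 50.0%, Team Alpha 16/26 = 61.5% → Team Alpha
P1: Team Beta 10/19 = 52.6%, Team Alpha 30/51 = 58.8% → Team Alpha
P3: Team Beta 42/75 = 56.0%, Team Alpha 4/5 = 80.0% → Team Alpha
P0: Team Beta 4/15 = 26.7%, Team Alpha 43/114 = 37.7% → Team Alpha
Overall: Team Beta 73/143 = 51.0%, Team Alpha 93/196 = 47.4% → Team Beta
Team Alpha wins each ticket group but Team Beta wins overall — the comparison reverses. Team Alpha's tickets skew toward P0, which has a lower base rate.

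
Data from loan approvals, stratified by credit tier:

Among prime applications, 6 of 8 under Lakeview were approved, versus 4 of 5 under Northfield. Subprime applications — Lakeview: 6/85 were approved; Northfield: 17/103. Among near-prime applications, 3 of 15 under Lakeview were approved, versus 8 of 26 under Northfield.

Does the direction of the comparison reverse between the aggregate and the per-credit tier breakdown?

No

Prime: Lakeview 6/8 = 75.0%, Northfield 4/5 = 80.0% → Northfield
Subprime: Lakeview 6/85 = 7.1%, Northfield 17/103 = 16.5% → Northfield
Near-prime: Lakeview 3/15 = 20.0%, Northfield 8/26 = 30.8% → Northfield
Overall: Lakeview 15/108 = 13.9%, Northfield 29/134 = 21.6% → Northfield
Northfield wins overall and in every credit group — no reversal.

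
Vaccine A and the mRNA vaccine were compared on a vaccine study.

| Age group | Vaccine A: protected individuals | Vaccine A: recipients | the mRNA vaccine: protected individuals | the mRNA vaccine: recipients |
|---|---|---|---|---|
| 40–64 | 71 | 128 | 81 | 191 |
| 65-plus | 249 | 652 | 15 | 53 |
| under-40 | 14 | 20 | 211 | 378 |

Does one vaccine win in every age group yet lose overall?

Yes

40–64: Vaccine A 71/128 = 55.5%, the mRNA vaccine 81/191 = 42.4% → Vaccine A
65-plus: Vaccine A 249/652 = 38.2%, the mRNA vaccine 15/53 = 28.3% → Vaccine A
Under-40: Vaccine A 14/20 = 70.0%, the mRNA vaccine 211/378 = 55.8% → Vaccine A
Overall: Vaccine A 334/800 = 41.8%, the mRNA vaccine 307/622 = 49.4% → the mRNA vaccine
Vaccine A wins each age group but the mRNA vaccine wins overall — the comparison reverses. Vaccine A's recipients skew toward 65-plus, which has a lower base rate.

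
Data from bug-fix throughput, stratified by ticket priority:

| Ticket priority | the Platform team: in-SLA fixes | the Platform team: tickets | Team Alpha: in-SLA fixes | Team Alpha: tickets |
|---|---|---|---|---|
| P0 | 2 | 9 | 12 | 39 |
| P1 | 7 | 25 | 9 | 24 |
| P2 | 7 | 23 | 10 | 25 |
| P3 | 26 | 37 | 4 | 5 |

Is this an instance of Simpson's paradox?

P0: the Platform team 2/9 = 22.2%, Team Alpha 12/39 = 30.8% → Team Alpha
P1: the Platform team 7/25 = 28.0%, Team Alpha 9/24 = 37.5% → Team Alpha
P2: the Platform team 7/23 = 30.4%, Team Alpha 10/25 = 40.0% → Team Alpha
P3: the Platform team 26/37 = 70.3%, Team Alpha 4/5 = 80.0% → Team Alpha
Overall: the Platform team 42/94 = 44.7%, Team Alpha 35/93 = 37.6% → the Platform team
Team Alpha wins each ticket group but the Platform team wins overall — the comparison reverses. Team Alpha's tickets skew toward P0, which has a lower base rate.

Yes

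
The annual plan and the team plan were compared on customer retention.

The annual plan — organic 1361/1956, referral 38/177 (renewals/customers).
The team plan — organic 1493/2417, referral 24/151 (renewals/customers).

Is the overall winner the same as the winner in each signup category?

Organic: the annual plan 1361/1956 = 69.6%, the team plan 1493/2417 = 61.8% → the annual plan
Referral: the annual plan 38/177 = 21.5%, the team plan 24/151 = 15.9% → the annual plan
Overall: the annual plan 1399/2133 = 65.6%, the team plan 1517/2568 = 59.1% → the annual plan
The annual plan wins overall and in every signup group — no reversal.

Yes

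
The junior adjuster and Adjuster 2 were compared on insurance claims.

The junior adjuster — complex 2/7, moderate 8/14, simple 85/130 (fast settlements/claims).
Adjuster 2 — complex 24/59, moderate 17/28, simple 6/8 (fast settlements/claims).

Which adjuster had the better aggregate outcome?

Complex: the junior adjuster 2/7 = 28.6%, Adjuster 2 24/59 = 40.7% → Adjuster 2
Moderate: the junior adjuster 8/14 = 57.1%, Adjuster 2 17/28 = 60.7% → Adjuster 2
Simple: the junior adjuster 85/130 = 65.4%, Adjuster 2 6/8 = 75.0% → Adjuster 2
Overall: the junior adjuster 95/151 = 62.9%, Adjuster 2 47/95 = 49.5% → the junior adjuster
(Adjuster 2 wins every claim group but the junior adjuster wins overall — Adjuster 2's claims skew toward the low-rate complex group.)

the junior adjuster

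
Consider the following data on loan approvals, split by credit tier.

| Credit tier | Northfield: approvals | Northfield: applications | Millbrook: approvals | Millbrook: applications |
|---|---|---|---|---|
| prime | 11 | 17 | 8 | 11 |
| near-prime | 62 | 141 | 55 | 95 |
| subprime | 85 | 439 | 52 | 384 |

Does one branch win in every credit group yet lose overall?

Prime: Northfield 11/17 = 64.7%, Millbrook 8/11 = 72.7% → Millbrook
Near-prime: Northfield 62/141 = 44.0%, Millbrook 55/95 = 57.9% → Millbrook
Subprime: Northfield 85/439 = 19.4%, Millbrook 52/384 = 13.5% → Northfield
Overall: Northfield 158/597 = 26.5%, Millbrook 115/490 = 23.5% → Northfield
Neither sweeps: Northfield wins 1 of 3 groups, Millbrook wins 2. Northfield wins overall but not every group — no Simpson reversal.

No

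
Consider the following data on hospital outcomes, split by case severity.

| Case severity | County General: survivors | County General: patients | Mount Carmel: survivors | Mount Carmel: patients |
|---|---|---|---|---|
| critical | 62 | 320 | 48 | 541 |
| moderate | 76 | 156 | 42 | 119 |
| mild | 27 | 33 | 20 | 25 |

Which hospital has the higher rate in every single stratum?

County General

Critical: County General 62/320 = 19.4%, Mount Carmel 48/541 = 8.9% → County General
Moderate: County General 76/156 = 48.7%, Mount Carmel 42/119 = 35.3% → County General
Mild: County General 27/33 = 81.8%, Mount Carmel 20/25 = 80.0% → County General
County General has the higher rate in all 3 groups.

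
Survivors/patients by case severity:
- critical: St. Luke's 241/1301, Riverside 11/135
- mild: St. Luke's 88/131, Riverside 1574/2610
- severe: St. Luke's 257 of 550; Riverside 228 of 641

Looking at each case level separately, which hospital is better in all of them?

St. Luke's

Critical: St. Luke's 241/1301 = 18.5%, Riverside 11/135 = 8.1% → St. Luke's
Mild: St. Luke's 88/131 = 67.2%, Riverside 1574/2610 = 60.3% → St. Luke's
Severe: St. Luke's 257/550 = 46.7%, Riverside 228/641 = 35.6% → St. Luke's
St. Luke's has the higher rate in all 3 groups.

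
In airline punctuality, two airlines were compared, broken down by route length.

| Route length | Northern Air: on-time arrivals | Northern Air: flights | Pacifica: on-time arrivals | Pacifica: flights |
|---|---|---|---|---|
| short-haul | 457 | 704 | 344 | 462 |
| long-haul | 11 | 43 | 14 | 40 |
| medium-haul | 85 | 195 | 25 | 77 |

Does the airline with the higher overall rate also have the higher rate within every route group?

Short-haul: Northern Air 457/704 = 64.9%, Pacifica 344/462 = 74.5% → Pacifica
Long-haul: Northern Air 11/43 = 25.6%, Pacifica 14/40 = 35.0% → Pacifica
Medium-haul: Northern Air 85/195 = 43.6%, Pacifica 25/77 = 32.5% → Northern Air
Overall: Northern Air 553/942 = 58.7%, Pacifica 383/579 = 66.1% → Pacifica
Neither sweeps: Northern Air wins 1 of 3 groups, Pacifica wins 2. Pacifica wins overall but not every group — no Simpson reversal.

No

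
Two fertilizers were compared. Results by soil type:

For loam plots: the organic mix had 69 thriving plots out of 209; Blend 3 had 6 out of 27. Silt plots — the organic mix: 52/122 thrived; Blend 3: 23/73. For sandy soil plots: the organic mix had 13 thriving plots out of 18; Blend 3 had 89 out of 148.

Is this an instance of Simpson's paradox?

Loam: the organic mix 69/209 = 33.0%, Blend 3 6/27 = 22.2% → the organic mix
Silt: the organic mix 52/122 = 42.6%, Blend 3 23/73 = 31.5% → the organic mix
Sandy soil: the organic mix 13/18 = 72.2%, Blend 3 89/148 = 60.1% → the organic mix
Overall: the organic mix 134/349 = 38.4%, Blend 3 118/248 = 47.6% → Blend 3
The organic mix wins each soil group but Blend 3 wins overall — the comparison reverses. The organic mix's plots skew toward loam, which has a lower base rate.

Yes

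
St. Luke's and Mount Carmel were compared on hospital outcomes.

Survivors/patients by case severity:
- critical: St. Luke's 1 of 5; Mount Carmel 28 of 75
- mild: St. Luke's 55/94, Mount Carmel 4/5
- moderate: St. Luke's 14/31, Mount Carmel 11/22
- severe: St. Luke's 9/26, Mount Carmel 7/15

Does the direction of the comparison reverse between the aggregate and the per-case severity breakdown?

Critical: St. Luke's 1/5 = 20.0%, Mount Carmel 28/75 = 37.3% → Mount Carmel
Mild: St. Luke's 55/94 = 58.5%, Mount Carmel 4/5 = 80.0% → Mount Carmel
Moderate: St. Luke's 14/31 = 45.2%, Mount Carmel 11/22 = 50.0% → Mount Carmel
Severe: St. Luke's 9/26 = 34.6%, Mount Carmel 7/15 = 46.7% → Mount Carmel
Overall: St. Luke's 79/156 = 50.6%, Mount Carmel 50/117 = 42.7% → St. Luke's
Mount Carmel wins each case group but St. Luke's wins overall — the comparison reverses. Mount Carmel's patients skew toward critical, which has a lower base rate.

Yes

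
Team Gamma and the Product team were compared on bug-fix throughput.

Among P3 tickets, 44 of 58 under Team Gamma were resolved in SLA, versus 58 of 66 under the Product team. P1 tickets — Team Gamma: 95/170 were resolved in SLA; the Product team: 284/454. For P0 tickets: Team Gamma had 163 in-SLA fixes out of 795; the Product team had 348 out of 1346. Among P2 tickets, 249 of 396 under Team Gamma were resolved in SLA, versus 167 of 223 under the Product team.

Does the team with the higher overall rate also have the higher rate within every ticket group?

P3: Team Gamma 44/58 = 75.9%, the Product team 58/66 = 87.9% → the Product team
P1: Team Gamma 95/170 = 55.9%, the Product team 284/454 = 62.6% → the Product team
P0: Team Gamma 163/795 = 20.5%, the Product team 348/1346 = 25.9% → the Product team
P2: Team Gamma 249/396 = 62.9%, the Product team 167/223 = 74.9% → the Product team
Overall: Team Gamma 551/1419 = 38.8%, the Product team 857/2089 = 41.0% → the Product team
The Product team wins overall and in every ticket group — no reversal.

Yes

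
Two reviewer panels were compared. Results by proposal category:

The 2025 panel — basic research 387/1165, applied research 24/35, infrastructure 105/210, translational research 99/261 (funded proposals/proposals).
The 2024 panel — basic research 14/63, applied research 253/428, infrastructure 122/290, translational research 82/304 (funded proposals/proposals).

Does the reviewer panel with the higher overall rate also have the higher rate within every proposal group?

Basic research: the 2025 panel 387/1165 = 33.2%, the 2024 panel 14/63 = 22.2% → the 2025 panel
Applied research: the 2025 panel 24/35 = 68.6%, the 2024 panel 253/428 = 59.1% → the 2025 panel
Infrastructure: the 2025 panel 105/210 = 50.0%, the 2024 panel 122/290 = 42.1% → the 2025 panel
Translational research: the 2025 panel 99/261 = 37.9%, the 2024 panel 82/304 = 27.0% → the 2025 panel
Overall: the 2025 panel 615/1671 = 36.8%, the 2024 panel 471/1085 = 43.4% → the 2024 panel
The 2025 panel wins each proposal group but the 2024 panel wins overall — the comparison reverses. The 2025 panel's proposals skew toward basic research, which has a lower base rate.

No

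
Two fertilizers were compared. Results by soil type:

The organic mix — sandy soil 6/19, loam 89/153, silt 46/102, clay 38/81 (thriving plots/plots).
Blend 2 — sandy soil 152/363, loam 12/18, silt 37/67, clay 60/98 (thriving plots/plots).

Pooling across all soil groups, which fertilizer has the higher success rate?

the organic mix

Sandy soil: the organic mix 6/19 = 31.6%, Blend 2 152/363 = 41.9% → Blend 2
Loam: the organic mix 89/153 = 58.2%, Blend 2 12/18 = 66.7% → Blend 2
Silt: the organic mix 46/102 = 45.1%, Blend 2 37/67 = 55.2% → Blend 2
Clay: the organic mix 38/81 = 46.9%, Blend 2 60/98 = 61.2% → Blend 2
Overall: the organic mix 179/355 = 50.4%, Blend 2 261/546 = 47.8% → the organic mix
(Blend 2 wins every soil group but the organic mix wins overall — Blend 2's plots skew toward the low-rate sandy soil group.)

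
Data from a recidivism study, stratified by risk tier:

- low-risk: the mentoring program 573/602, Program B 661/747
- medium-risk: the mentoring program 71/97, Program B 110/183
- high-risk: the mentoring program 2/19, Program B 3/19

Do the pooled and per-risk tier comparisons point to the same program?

No

Low-risk: the mentoring program 573/602 = 95.2%, Program B 661/747 = 88.5% → the mentoring program
Medium-risk: the mentoring program 71/97 = 73.2%, Program B 110/183 = 60.1% → the mentoring program
High-risk: the mentoring program 2/19 = 10.5%, Program B 3/19 = 15.8% → Program B
Overall: the mentoring program 646/718 = 90.0%, Program B 774/949 = 81.6% → the mentoring program
Neither sweeps: the mentoring program wins 2 of 3 groups, Program B wins 1. The mentoring program wins overall but not every group — no Simpson reversal.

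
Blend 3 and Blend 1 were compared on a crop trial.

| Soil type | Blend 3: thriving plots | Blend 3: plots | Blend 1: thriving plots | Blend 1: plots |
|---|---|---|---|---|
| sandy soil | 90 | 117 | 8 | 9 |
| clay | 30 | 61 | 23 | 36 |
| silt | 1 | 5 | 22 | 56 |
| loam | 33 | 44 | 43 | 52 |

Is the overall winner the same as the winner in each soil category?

Sandy soil: Blend 3 90/117 = 76.9%, Blend 1 8/9 = 88.9% → Blend 1
Clay: Blend 3 30/61 = 49.2%, Blend 1 23/36 = 63.9% → Blend 1
Silt: Blend 3 1/5 = 20.0%, Blend 1 22/56 = 39.3% → Blend 1
Loam: Blend 3 33/44 = 75.0%, Blend 1 43/52 = 82.7% → Blend 1
Overall: Blend 3 154/227 = 67.8%, Blend 1 96/153 = 62.7% → Blend 3
Blend 1 wins each soil group but Blend 3 wins overall — the comparison reverses. Blend 1's plots skew toward silt, which has a lower base rate.

No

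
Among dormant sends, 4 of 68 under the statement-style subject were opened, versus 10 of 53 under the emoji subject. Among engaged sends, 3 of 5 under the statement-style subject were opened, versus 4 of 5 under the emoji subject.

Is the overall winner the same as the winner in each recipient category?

Dormant: the statement-style subject 4/68 = 5.9%, the emoji subject 10/53 = 18.9% → the emoji subject
Engaged: the statement-style subject 3/5 = 60.0%, the emoji subject 4/5 = 80.0% → the emoji subject
Overall: the statement-style subject 7/73 = 9.6%, the emoji subject 14/58 = 24.1% → the emoji subject
The emoji subject wins overall and in every recipient group — no reversal.

Yes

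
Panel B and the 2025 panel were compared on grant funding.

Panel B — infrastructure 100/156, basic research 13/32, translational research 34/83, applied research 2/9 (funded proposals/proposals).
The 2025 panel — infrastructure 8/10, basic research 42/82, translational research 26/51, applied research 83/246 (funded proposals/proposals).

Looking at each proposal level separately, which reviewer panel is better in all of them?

Infrastructure: Panel B 100/156 = 64.1%, the 2025 panel 8/10 = 80.0% → the 2025 panel
Basic research: Panel B 13/32 = 40.6%, the 2025 panel 42/82 = 51.2% → the 2025 panel
Translational research: Panel B 34/83 = 41.0%, the 2025 panel 26/51 = 51.0% → the 2025 panel
Applied research: Panel B 2/9 = 22.2%, the 2025 panel 83/246 = 33.7% → the 2025 panel
The 2025 panel has the higher rate in all 4 groups.

the 2025 panel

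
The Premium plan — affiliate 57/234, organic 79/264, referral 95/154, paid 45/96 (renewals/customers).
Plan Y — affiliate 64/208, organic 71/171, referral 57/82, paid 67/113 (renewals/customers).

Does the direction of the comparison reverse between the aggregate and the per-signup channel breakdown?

No

Affiliate: the Premium plan 57/234 = 24.4%, Plan Y 64/208 = 30.8% → Plan Y
Organic: the Premium plan 79/264 = 29.9%, Plan Y 71/171 = 41.5% → Plan Y
Referral: the Premium plan 95/154 = 61.7%, Plan Y 57/82 = 69.5% → Plan Y
Paid: the Premium plan 45/96 = 46.9%, Plan Y 67/113 = 59.3% → Plan Y
Overall: the Premium plan 276/748 = 36.9%, Plan Y 259/574 = 45.1% → Plan Y
Plan Y wins overall and in every signup group — no reversal.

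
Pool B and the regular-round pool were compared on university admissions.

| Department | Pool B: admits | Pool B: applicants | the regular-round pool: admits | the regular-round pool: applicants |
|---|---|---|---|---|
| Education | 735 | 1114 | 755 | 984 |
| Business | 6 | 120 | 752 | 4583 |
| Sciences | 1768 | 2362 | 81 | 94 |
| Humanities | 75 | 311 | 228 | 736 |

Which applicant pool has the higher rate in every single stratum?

the regular-round pool

Education: Pool B 735/1114 = 66.0%, the regular-round pool 755/984 = 76.7% → the regular-round pool
Business: Pool B 6/120 = 5.0%, the regular-round pool 752/4583 = 16.4% → the regular-round pool
Sciences: Pool B 1768/2362 = 74.9%, the regular-round pool 81/94 = 86.2% → the regular-round pool
Humanities: Pool B 75/311 = 24.1%, the regular-round pool 228/736 = 31.0% → the regular-round pool
The regular-round pool has the higher rate in all 4 groups.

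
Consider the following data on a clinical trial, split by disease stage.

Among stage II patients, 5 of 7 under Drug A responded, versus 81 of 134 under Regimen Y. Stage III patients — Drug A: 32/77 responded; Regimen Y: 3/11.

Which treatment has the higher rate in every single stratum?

Stage II: Drug A 5/7 = 71.4%, Regimen Y 81/134 = 60.4% → Drug A
Stage III: Drug A 32/77 = 41.6%, Regimen Y 3/11 = 27.3% → Drug A
Drug A has the higher rate in both groups.

Drug A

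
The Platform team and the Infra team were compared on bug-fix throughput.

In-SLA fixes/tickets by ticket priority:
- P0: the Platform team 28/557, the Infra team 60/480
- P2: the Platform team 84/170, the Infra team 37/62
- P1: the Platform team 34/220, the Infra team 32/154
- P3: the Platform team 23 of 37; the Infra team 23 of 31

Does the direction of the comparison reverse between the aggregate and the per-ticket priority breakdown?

P0: the Platform team 28/557 = 5.0%, the Infra team 60/480 = 12.5% → the Infra team
P2: the Platform team 84/170 = 49.4%, the Infra team 37/62 = 59.7% → the Infra team
P1: the Platform team 34/220 = 15.5%, the Infra team 32/154 = 20.8% → the Infra team
P3: the Platform team 23/37 = 62.2%, the Infra team 23/31 = 74.2% → the Infra team
Overall: the Platform team 169/984 = 17.2%, the Infra team 152/727 = 20.9% → the Infra team
The Infra team wins overall and in every ticket group — no reversal.

No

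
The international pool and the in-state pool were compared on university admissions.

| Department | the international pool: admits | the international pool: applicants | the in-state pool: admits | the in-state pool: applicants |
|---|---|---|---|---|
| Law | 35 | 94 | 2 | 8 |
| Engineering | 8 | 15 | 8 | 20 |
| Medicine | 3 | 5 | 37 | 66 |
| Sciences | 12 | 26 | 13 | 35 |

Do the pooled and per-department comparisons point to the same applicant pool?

No

Law: the international pool 35/94 = 37.2%, the in-state pool 2/8 = 25.0% → the international pool
Engineering: the international pool 8/15 = 53.3%, the in-state pool 8/20 = 40.0% → the international pool
Medicine: the international pool 3/5 = 60.0%, the in-state pool 37/66 = 56.1% → the international pool
Sciences: the international pool 12/26 = 46.2%, the in-state pool 13/35 = 37.1% → the international pool
Overall: the international pool 58/140 = 41.4%, the in-state pool 60/129 = 46.5% → the in-state pool
The international pool wins each department group but the in-state pool wins overall — the comparison reverses. The international pool's applicants skew toward Law, which has a lower base rate.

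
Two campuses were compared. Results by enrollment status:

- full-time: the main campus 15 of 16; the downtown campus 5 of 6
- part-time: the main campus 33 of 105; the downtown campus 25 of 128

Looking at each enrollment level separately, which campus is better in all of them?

Full-time: the main campus 15/16 = 93.8%, the downtown campus 5/6 = 83.3% → the main campus
Part-time: the main campus 33/105 = 31.4%, the downtown campus 25/128 = 19.5% → the main campus
The main campus has the higher rate in both groups.

the main campus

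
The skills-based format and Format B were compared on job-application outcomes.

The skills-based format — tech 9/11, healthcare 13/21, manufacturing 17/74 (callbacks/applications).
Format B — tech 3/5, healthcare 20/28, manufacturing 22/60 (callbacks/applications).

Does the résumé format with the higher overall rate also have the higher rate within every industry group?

No

Tech: the skills-based format 9/11 = 81.8%, Format B 3/5 = 60.0% → the skills-based format
Healthcare: the skills-based format 13/21 = 61.9%, Format B 20/28 = 71.4% → Format B
Manufacturing: the skills-based format 17/74 = 23.0%, Format B 22/60 = 36.7% → Format B
Overall: the skills-based format 39/106 = 36.8%, Format B 45/93 = 48.4% → Format B
Neither sweeps: the skills-based format wins 1 of 3 groups, Format B wins 2. Format B wins overall but not every group — no Simpson reversal.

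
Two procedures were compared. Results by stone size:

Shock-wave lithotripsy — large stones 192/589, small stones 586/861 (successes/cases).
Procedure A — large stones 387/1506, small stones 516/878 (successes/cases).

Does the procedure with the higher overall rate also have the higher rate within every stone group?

Large stones: shock-wave lithotripsy 192/589 = 32.6%, Procedure A 387/1506 = 25.7% → shock-wave lithotripsy
Small stones: shock-wave lithotripsy 586/861 = 68.1%, Procedure A 516/878 = 58.8% → shock-wave lithotripsy
Overall: shock-wave lithotripsy 778/1450 = 53.7%, Procedure A 903/2384 = 37.9% → shock-wave lithotripsy
Shock-wave lithotripsy wins overall and in every stone group — no reversal.

Yes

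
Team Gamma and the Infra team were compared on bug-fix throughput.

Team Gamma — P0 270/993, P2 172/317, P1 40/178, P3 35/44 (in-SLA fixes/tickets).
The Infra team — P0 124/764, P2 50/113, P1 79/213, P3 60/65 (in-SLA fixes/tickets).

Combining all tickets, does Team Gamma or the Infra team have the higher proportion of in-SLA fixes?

P0: Team Gamma 270/993 = 27.2%, the Infra team 124/764 = 16.2% → Team Gamma
P2: Team Gamma 172/317 = 54.3%, the Infra team 50/113 = 44.2% → Team Gamma
P1: Team Gamma 40/178 = 22.5%, the Infra team 79/213 = 37.1% → the Infra team
P3: Team Gamma 35/44 = 79.5%, the Infra team 60/65 = 92.3% → the Infra team
Overall: Team Gamma 517/1532 = 33.7%, the Infra team 313/1155 = 27.1% → Team Gamma
(Neither sweeps every ticket group, but Team Gamma has the higher pooled rate.)

Team Gamma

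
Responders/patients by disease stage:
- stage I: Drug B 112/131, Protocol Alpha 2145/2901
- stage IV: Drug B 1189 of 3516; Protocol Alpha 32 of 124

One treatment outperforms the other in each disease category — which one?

Drug B

Stage I: Drug B 112/131 = 85.5%, Protocol Alpha 2145/2901 = 73.9% → Drug B
Stage IV: Drug B 1189/3516 = 33.8%, Protocol Alpha 32/124 = 25.8% → Drug B
Drug B has the higher rate in both groups.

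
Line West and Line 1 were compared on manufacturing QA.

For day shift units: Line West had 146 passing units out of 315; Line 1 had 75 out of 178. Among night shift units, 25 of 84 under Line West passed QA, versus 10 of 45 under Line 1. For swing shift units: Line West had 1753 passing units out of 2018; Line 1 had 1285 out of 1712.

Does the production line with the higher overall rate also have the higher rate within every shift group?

Yes

Day shift: Line West 146/315 = 46.3%, Line 1 75/178 = 42.1% → Line West
Night shift: Line West 25/84 = 29.8%, Line 1 10/45 = 22.2% → Line West
Swing shift: Line West 1753/2018 = 86.9%, Line 1 1285/1712 = 75.1% → Line West
Overall: Line West 1924/2417 = 79.6%, Line 1 1370/1935 = 70.8% → Line West
Line West wins overall and in every shift group — no reversal.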